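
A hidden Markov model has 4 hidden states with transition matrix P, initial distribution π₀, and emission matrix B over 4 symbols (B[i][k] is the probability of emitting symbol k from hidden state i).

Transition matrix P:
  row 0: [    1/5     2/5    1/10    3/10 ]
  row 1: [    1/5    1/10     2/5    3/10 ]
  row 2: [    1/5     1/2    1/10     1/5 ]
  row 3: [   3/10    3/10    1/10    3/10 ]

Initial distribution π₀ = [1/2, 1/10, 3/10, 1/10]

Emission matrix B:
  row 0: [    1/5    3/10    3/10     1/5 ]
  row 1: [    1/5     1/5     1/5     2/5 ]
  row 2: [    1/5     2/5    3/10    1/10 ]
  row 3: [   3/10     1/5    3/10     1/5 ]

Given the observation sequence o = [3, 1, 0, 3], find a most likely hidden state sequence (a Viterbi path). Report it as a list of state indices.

t=0: δ = [1.000e-01, 4.000e-02, 3.000e-02, 2.000e-02]  (obs o_0=3)
t=1: δ = [6.000e-03, 8.000e-03, 6.400e-03, 6.000e-03]  ψ = [0, 0, 1, 0]  (obs o_1=1)
t=2: δ = [3.600e-04, 6.400e-04, 6.400e-04, 7.200e-04]  ψ = [3, 2, 1, 1]  (obs o_2=0)
t=3: δ = [4.320e-05, 1.280e-04, 2.560e-05, 4.320e-05]  ψ = [3, 2, 1, 3]  (obs o_3=3)
backtrack: best end state = 1; path = [0, 1, 2, 1]

path = [0, 1, 2, 1]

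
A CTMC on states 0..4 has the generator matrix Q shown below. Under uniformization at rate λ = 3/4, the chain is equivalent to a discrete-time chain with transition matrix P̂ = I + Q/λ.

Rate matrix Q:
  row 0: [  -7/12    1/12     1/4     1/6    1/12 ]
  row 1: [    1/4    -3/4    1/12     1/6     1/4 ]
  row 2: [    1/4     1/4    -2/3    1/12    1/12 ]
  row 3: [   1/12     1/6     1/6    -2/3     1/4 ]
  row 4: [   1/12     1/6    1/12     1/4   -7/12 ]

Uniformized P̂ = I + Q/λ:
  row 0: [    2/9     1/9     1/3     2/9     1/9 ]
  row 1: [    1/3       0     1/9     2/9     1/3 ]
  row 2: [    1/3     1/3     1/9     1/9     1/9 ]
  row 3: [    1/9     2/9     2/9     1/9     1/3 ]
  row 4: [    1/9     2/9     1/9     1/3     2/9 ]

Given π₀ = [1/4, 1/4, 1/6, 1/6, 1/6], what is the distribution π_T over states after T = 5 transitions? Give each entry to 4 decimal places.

π = [0.2151, 0.1788, 0.1816, 0.2038, 0.2206]

t=0: π = [0.2500, 0.2500, 0.1667, 0.1667, 0.1667]
t=1: π = [0.2315, 0.1574, 0.1852, 0.2037, 0.2222]
t=2: π = [0.2130, 0.1821, 0.1852, 0.2037, 0.2160]
t=3: π = [0.2164, 0.1787, 0.1811, 0.2030, 0.2209]
t=4: π = [0.2151, 0.1786, 0.1818, 0.2041, 0.2205]
t=5: π = [0.2151, 0.1788, 0.1816, 0.2038, 0.2206]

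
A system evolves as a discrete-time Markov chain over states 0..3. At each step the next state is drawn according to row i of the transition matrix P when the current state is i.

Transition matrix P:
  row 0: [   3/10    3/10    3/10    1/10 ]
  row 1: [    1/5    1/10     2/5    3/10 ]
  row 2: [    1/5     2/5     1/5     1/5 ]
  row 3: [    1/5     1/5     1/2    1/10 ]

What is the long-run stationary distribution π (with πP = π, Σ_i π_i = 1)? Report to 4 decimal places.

Balance equations π_j = Σ_i π_i·P[i][j]:
  π_0 = 3/10·π_0 + 1/5·π_1 + 1/5·π_2 + 1/5·π_3
  π_1 = 3/10·π_0 + 1/10·π_1 + 2/5·π_2 + 1/5·π_3
  π_2 = 3/10·π_0 + 2/5·π_1 + 1/5·π_2 + 1/2·π_3
  normalize: π_0 + π_1 + π_2 + π_3 = 1
Solving the linear system gives exactly π = [2/9, 38/145, 431/1305, 242/1305].

π = [0.2222, 0.2621, 0.3303, 0.1854]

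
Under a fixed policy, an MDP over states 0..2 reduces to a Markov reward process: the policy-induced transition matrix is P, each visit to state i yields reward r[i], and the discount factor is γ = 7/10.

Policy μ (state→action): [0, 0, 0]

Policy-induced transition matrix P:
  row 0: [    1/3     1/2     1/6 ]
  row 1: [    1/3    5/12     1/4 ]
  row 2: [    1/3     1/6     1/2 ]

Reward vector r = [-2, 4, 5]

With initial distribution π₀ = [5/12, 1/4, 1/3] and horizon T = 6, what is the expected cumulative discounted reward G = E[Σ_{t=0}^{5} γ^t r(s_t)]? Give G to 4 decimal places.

t=0: π = [0.4167, 0.2500, 0.3333], E[r] = 1.8333, γ^t·E[r] = 1.833333, running G = 1.833333
t=1: π = [0.3333, 0.3681, 0.2986], E[r] = 2.2986, γ^t·E[r] = 1.609028, running G = 3.442361
t=2: π = [0.3333, 0.3698, 0.2969], E[r] = 2.2969, γ^t·E[r] = 1.125469, running G = 4.567830
t=3: π = [0.3333, 0.3702, 0.2964], E[r] = 2.2964, γ^t·E[r] = 0.787679, running G = 5.355509
t=4: π = [0.3333, 0.3703, 0.2963], E[r] = 2.2963, γ^t·E[r] = 0.551349, running G = 5.906859
t=5: π = [0.3333, 0.3704, 0.2963], E[r] = 2.2963, γ^t·E[r] = 0.385940, running G = 6.292799

G = 6.2928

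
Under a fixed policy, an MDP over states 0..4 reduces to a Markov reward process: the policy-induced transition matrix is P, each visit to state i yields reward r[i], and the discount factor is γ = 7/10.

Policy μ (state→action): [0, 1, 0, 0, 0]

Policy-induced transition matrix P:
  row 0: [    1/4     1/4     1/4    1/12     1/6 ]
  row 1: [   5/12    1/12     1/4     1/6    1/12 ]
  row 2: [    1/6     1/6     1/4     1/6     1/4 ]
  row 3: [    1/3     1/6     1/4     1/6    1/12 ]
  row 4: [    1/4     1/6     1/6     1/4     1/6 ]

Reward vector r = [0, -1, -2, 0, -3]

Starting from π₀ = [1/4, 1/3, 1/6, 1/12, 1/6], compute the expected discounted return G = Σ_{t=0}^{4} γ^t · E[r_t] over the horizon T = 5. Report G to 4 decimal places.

G = -3.1261

t=0: π = [0.2500, 0.3333, 0.1667, 0.0833, 0.1667], E[r] = -1.1667, γ^t·E[r] = -1.166667, running G = -1.166667
t=1: π = [0.2986, 0.1597, 0.2361, 0.1597, 0.1458], E[r] = -1.0694, γ^t·E[r] = -0.748611, running G = -1.915278
t=2: π = [0.2703, 0.1782, 0.2378, 0.1539, 0.1597], E[r] = -1.1331, γ^t·E[r] = -0.555220, running G = -2.470498
t=3: π = [0.2727, 0.1743, 0.2367, 0.1575, 0.1588], E[r] = -1.1241, γ^t·E[r] = -0.385577, running G = -2.856075
t=4: π = [0.2725, 0.1749, 0.2368, 0.1572, 0.1587], E[r] = -1.1246, γ^t·E[r] = -0.270022, running G = -3.126097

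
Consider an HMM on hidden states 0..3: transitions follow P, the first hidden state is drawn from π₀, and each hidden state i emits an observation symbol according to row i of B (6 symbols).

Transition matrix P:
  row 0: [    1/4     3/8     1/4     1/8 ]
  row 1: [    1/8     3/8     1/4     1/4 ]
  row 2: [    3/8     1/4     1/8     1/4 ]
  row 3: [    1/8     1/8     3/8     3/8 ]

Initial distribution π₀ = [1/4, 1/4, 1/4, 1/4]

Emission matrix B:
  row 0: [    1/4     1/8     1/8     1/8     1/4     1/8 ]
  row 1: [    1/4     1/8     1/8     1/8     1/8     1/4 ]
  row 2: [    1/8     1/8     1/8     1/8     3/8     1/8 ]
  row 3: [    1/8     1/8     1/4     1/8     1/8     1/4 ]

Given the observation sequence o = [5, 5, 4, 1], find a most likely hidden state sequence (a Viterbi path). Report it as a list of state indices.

path = [3, 3, 2, 0]

t=0: δ = [3.125e-02, 6.250e-02, 3.125e-02, 6.250e-02]  (obs o_0=5)
t=1: δ = [1.465e-03, 5.859e-03, 2.930e-03, 5.859e-03]  ψ = [2, 1, 3, 3]  (obs o_1=5)
t=2: δ = [2.747e-04, 2.747e-04, 8.240e-04, 2.747e-04]  ψ = [2, 1, 3, 3]  (obs o_2=4)
t=3: δ = [3.862e-05, 2.575e-05, 1.287e-05, 2.575e-05]  ψ = [2, 2, 2, 2]  (obs o_3=1)
backtrack: best end state = 0; path = [3, 3, 2, 0]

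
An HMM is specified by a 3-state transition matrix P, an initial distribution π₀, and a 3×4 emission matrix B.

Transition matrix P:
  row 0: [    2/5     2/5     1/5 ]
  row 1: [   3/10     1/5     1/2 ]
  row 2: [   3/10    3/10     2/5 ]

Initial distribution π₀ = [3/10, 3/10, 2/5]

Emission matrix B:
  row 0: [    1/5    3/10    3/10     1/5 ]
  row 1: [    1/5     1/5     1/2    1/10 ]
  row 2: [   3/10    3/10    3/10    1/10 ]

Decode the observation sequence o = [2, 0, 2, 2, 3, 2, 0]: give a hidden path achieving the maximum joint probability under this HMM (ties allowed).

t=0: δ = [9.000e-02, 1.500e-01, 1.200e-01]  (obs o_0=2)
t=1: δ = [9.000e-03, 7.200e-03, 2.250e-02]  ψ = [1, 0, 1]  (obs o_1=0)
t=2: δ = [2.025e-03, 3.375e-03, 2.700e-03]  ψ = [2, 2, 2]  (obs o_2=2)
t=3: δ = [3.037e-04, 4.050e-04, 5.062e-04]  ψ = [1, 0, 1]  (obs o_3=2)
t=4: δ = [3.037e-05, 1.519e-05, 2.025e-05]  ψ = [2, 2, 1]  (obs o_4=3)
t=5: δ = [3.645e-06, 6.075e-06, 2.430e-06]  ψ = [0, 0, 2]  (obs o_5=2)
t=6: δ = [3.645e-07, 2.916e-07, 9.112e-07]  ψ = [1, 0, 1]  (obs o_6=0)
backtrack: best end state = 2; path = [1, 2, 1, 2, 0, 1, 2]

path = [1, 2, 1, 2, 0, 1, 2]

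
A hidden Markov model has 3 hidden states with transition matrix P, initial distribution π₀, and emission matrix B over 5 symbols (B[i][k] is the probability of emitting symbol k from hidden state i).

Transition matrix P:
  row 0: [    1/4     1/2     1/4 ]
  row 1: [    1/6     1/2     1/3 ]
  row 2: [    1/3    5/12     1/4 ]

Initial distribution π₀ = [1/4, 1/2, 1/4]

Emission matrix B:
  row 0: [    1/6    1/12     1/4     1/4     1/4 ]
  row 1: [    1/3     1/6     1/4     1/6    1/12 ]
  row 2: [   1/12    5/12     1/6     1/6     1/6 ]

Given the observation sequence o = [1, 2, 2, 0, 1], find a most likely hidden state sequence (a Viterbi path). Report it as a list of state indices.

path = [2, 1, 1, 1, 2]

t=0: δ = [2.083e-02, 8.333e-02, 1.042e-01]  (obs o_0=1)
t=1: δ = [8.681e-03, 1.085e-02, 4.630e-03]  ψ = [2, 2, 1]  (obs o_1=2)
t=2: δ = [5.425e-04, 1.356e-03, 6.028e-04]  ψ = [0, 1, 1]  (obs o_2=2)
t=3: δ = [3.768e-05, 2.261e-04, 3.768e-05]  ψ = [1, 1, 1]  (obs o_3=0)
t=4: δ = [3.140e-06, 1.884e-05, 3.140e-05]  ψ = [1, 1, 1]  (obs o_4=1)
backtrack: best end state = 2; path = [2, 1, 1, 1, 2]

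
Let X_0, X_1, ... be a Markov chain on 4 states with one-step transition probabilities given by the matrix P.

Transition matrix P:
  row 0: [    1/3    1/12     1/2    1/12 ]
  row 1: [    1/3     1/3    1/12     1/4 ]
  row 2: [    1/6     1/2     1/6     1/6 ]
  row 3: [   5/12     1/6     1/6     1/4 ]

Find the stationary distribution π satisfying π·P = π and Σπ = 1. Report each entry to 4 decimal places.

π = [0.3071, 0.2680, 0.2467, 0.1783]

Balance equations π_j = Σ_i π_i·P[i][j]:
  π_0 = 1/3·π_0 + 1/3·π_1 + 1/6·π_2 + 5/12·π_3
  π_1 = 1/12·π_0 + 1/3·π_1 + 1/2·π_2 + 1/6·π_3
  π_2 = 1/2·π_0 + 1/12·π_1 + 1/6·π_2 + 1/6·π_3
  normalize: π_0 + π_1 + π_2 + π_3 = 1
Solving the linear system gives exactly π = [534/1739, 466/1739, 429/1739, 310/1739].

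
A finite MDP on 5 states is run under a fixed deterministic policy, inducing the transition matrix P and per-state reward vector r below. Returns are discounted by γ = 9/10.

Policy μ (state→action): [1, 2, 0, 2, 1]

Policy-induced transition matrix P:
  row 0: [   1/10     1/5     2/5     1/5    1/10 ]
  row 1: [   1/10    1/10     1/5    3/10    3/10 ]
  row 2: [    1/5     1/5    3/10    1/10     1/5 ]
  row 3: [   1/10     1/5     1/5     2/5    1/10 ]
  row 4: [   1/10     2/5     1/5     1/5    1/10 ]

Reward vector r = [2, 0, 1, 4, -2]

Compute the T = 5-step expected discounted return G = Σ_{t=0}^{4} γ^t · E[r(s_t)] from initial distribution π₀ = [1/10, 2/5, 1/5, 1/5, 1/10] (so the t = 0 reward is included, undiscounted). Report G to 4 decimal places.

t=0: π = [0.1000, 0.4000, 0.2000, 0.2000, 0.1000], E[r] = 1.0000, γ^t·E[r] = 1.000000, running G = 1.000000
t=1: π = [0.1200, 0.1800, 0.2400, 0.2600, 0.2000], E[r] = 1.1200, γ^t·E[r] = 1.008000, running G = 2.008000
t=2: π = [0.1240, 0.2220, 0.2480, 0.2460, 0.1600], E[r] = 1.1600, γ^t·E[r] = 0.939600, running G = 2.947600
t=3: π = [0.1248, 0.2098, 0.2496, 0.2466, 0.1692], E[r] = 1.1472, γ^t·E[r] = 0.836309, running G = 3.783909
t=4: π = [0.1250, 0.2129, 0.2499, 0.2453, 0.1669], E[r] = 1.1474, γ^t·E[r] = 0.752783, running G = 4.536692

G = 4.5367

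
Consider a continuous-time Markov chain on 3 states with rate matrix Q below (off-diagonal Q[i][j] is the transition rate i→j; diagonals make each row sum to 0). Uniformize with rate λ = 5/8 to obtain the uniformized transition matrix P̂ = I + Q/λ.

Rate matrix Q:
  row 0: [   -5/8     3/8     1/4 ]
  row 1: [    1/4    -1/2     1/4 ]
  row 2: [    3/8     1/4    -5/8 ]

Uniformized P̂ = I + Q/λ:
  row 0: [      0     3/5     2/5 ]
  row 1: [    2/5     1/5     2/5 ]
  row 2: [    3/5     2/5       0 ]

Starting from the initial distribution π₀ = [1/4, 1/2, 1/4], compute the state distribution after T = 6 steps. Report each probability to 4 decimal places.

t=0: π = [0.2500, 0.5000, 0.2500]
t=1: π = [0.3500, 0.3500, 0.3000]
t=2: π = [0.3200, 0.4000, 0.2800]
t=3: π = [0.3280, 0.3840, 0.2880]
t=4: π = [0.3264, 0.3888, 0.2848]
t=5: π = [0.3264, 0.3875, 0.2861]
t=6: π = [0.3267, 0.3878, 0.2856]

π = [0.3267, 0.3878, 0.2856]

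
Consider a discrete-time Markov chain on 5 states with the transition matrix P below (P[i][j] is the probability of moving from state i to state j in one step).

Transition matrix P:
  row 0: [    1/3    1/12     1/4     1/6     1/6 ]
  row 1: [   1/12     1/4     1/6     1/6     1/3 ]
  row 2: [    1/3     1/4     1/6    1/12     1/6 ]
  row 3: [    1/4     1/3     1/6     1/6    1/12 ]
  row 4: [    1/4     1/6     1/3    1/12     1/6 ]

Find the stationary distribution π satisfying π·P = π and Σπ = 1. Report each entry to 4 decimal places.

Balance equations π_j = Σ_i π_i·P[i][j]:
  π_0 = 1/3·π_0 + 1/12·π_1 + 1/3·π_2 + 1/4·π_3 + 1/4·π_4
  π_1 = 1/12·π_0 + 1/4·π_1 + 1/4·π_2 + 1/3·π_3 + 1/6·π_4
  π_2 = 1/4·π_0 + 1/6·π_1 + 1/6·π_2 + 1/6·π_3 + 1/3·π_4
  π_3 = 1/6·π_0 + 1/6·π_1 + 1/12·π_2 + 1/6·π_3 + 1/12·π_4
  normalize: π_0 + π_1 + π_2 + π_3 + π_4 = 1
Solving the linear system gives exactly π = [4716/18433, 3735/18433, 4047/18433, 2444/18433, 3491/18433].

π = [0.2558, 0.2026, 0.2196, 0.1326, 0.1894]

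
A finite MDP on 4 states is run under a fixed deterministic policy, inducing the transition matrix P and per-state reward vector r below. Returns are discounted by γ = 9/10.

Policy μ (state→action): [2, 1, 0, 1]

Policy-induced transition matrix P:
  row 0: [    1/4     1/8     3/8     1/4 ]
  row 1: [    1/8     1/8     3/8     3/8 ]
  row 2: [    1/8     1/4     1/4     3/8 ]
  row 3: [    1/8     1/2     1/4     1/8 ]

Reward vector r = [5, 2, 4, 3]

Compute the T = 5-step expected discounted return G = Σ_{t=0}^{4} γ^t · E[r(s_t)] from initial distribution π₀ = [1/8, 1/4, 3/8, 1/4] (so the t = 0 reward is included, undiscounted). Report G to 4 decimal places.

t=0: π = [0.1250, 0.2500, 0.3750, 0.2500], E[r] = 3.3750, γ^t·E[r] = 3.375000, running G = 3.375000
t=1: π = [0.1406, 0.2656, 0.2969, 0.2969], E[r] = 3.3125, γ^t·E[r] = 2.981250, running G = 6.356250
t=2: π = [0.1426, 0.2734, 0.3008, 0.2832], E[r] = 3.3125, γ^t·E[r] = 2.683125, running G = 9.039375
t=3: π = [0.1428, 0.2688, 0.3020, 0.2864], E[r] = 3.3188, γ^t·E[r] = 2.419440, running G = 11.458815
t=4: π = [0.1429, 0.2701, 0.3015, 0.2856], E[r] = 3.3170, γ^t·E[r] = 2.176295, running G = 13.635110

G = 13.6351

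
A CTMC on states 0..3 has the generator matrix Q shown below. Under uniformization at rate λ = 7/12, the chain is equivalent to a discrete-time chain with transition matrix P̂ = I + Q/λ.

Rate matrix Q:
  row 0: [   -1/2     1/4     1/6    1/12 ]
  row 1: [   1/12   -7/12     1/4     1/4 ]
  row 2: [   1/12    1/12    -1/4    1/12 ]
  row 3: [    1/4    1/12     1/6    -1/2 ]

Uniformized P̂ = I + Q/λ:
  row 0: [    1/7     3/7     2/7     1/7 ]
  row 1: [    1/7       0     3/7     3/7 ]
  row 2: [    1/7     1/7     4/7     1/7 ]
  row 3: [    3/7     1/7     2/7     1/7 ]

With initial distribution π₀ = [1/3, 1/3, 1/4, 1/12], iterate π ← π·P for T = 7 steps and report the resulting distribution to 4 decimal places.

π = [0.1979, 0.1744, 0.4349, 0.1928]

t=0: π = [0.3333, 0.3333, 0.2500, 0.0833]
t=1: π = [0.1667, 0.1905, 0.4048, 0.2381]
t=2: π = [0.2109, 0.1633, 0.4286, 0.1973]
t=3: π = [0.1992, 0.1798, 0.4315, 0.1895]
t=4: π = [0.1970, 0.1741, 0.4347, 0.1942]
t=5: π = [0.1983, 0.1743, 0.4348, 0.1926]
t=6: π = [0.1979, 0.1746, 0.4348, 0.1926]
t=7: π = [0.1979, 0.1744, 0.4349, 0.1928]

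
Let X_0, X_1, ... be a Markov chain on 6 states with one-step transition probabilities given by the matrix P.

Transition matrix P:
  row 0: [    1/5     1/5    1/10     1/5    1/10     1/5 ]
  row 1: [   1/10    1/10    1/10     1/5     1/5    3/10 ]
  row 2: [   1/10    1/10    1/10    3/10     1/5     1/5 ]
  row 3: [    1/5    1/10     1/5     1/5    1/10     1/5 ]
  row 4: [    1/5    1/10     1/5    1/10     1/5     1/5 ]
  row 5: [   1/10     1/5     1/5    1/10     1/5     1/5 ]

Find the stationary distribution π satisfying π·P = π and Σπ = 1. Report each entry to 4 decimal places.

Balance equations π_j = Σ_i π_i·P[i][j]:
  π_0 = 1/5·π_0 + 1/10·π_1 + 1/10·π_2 + 1/5·π_3 + 1/5·π_4 + 1/10·π_5
  π_1 = 1/5·π_0 + 1/10·π_1 + 1/10·π_2 + 1/10·π_3 + 1/10·π_4 + 1/5·π_5
  π_2 = 1/10·π_0 + 1/10·π_1 + 1/10·π_2 + 1/5·π_3 + 1/5·π_4 + 1/5·π_5
  π_3 = 1/5·π_0 + 1/5·π_1 + 3/10·π_2 + 1/5·π_3 + 1/10·π_4 + 1/10·π_5
  π_4 = 1/10·π_0 + 1/5·π_1 + 1/5·π_2 + 1/10·π_3 + 1/5·π_4 + 1/5·π_5
  normalize: π_0 + π_1 + π_2 + π_3 + π_4 + π_5 = 1
Solving the linear system gives exactly π = [543/3634, 743/5451, 1699/10902, 645/3634, 304/1817, 2329/10902].

π = [0.1494, 0.1363, 0.1558, 0.1775, 0.1673, 0.2136]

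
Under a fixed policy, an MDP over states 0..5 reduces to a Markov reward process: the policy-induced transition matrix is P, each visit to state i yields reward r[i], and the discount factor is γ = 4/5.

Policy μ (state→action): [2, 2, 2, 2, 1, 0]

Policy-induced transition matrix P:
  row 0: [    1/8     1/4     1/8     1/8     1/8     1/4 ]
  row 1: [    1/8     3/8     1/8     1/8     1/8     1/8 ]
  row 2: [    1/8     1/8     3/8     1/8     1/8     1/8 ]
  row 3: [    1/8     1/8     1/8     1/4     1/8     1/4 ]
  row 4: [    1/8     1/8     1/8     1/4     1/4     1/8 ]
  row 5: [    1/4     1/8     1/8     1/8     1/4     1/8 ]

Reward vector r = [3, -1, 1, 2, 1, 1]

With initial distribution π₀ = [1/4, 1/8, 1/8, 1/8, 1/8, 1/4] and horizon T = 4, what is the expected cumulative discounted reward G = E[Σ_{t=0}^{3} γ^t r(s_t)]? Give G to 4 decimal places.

t=0: π = [0.2500, 0.1250, 0.1250, 0.1250, 0.1250, 0.2500], E[r] = 1.3750, γ^t·E[r] = 1.375000, running G = 1.375000
t=1: π = [0.1563, 0.1875, 0.1563, 0.1563, 0.1719, 0.1719], E[r] = 1.0938, γ^t·E[r] = 0.875000, running G = 2.250000
t=2: π = [0.1465, 0.1914, 0.1641, 0.1660, 0.1680, 0.1641], E[r] = 1.0762, γ^t·E[r] = 0.688750, running G = 2.938750
t=3: π = [0.1455, 0.1912, 0.1660, 0.1667, 0.1665, 0.1641], E[r] = 1.0754, γ^t·E[r] = 0.550625, running G = 3.489375

G = 3.4894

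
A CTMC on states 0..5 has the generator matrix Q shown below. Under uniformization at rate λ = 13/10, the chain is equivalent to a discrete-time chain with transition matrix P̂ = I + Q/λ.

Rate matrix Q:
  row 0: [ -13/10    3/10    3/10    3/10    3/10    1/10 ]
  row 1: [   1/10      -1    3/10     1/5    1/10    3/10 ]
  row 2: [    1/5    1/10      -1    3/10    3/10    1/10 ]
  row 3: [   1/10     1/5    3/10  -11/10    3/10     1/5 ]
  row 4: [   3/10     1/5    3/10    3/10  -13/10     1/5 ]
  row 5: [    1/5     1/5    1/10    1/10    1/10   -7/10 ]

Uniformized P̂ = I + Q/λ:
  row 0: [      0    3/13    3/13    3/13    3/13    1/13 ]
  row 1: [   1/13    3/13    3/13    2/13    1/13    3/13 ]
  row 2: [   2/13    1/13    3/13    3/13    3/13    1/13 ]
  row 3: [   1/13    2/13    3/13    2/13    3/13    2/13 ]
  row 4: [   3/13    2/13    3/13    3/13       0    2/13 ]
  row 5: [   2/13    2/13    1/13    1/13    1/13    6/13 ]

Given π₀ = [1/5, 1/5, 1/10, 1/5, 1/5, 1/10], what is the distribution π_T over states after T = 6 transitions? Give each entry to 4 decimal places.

π = [0.1205, 0.1601, 0.1994, 0.1737, 0.1420, 0.2044]

t=0: π = [0.2000, 0.2000, 0.1000, 0.2000, 0.2000, 0.1000]
t=1: π = [0.1077, 0.1769, 0.2154, 0.1846, 0.1385, 0.1769]
t=2: π = [0.1201, 0.1592, 0.2036, 0.1757, 0.1444, 0.1970]
t=3: π = [0.1207, 0.1597, 0.2005, 0.1747, 0.1426, 0.2018]
t=4: π = [0.1205, 0.1600, 0.1997, 0.1740, 0.1422, 0.2035]
t=5: π = [0.1206, 0.1601, 0.1995, 0.1738, 0.1420, 0.2041]
t=6: π = [0.1205, 0.1601, 0.1994, 0.1737, 0.1420, 0.2044]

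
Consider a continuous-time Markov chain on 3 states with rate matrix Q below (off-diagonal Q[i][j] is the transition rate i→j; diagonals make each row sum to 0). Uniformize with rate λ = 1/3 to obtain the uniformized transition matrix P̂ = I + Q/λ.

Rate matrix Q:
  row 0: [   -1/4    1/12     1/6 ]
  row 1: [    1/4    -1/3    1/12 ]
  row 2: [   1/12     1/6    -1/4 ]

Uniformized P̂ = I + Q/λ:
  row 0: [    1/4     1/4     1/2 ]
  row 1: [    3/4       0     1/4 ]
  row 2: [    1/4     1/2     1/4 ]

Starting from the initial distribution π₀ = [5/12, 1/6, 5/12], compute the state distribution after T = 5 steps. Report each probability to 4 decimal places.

π = [0.3854, 0.2686, 0.3460]

t=0: π = [0.4167, 0.1667, 0.4167]
t=1: π = [0.3333, 0.3125, 0.3542]
t=2: π = [0.4063, 0.2604, 0.3333]
t=3: π = [0.3802, 0.2682, 0.3516]
t=4: π = [0.3841, 0.2708, 0.3451]
t=5: π = [0.3854, 0.2686, 0.3460]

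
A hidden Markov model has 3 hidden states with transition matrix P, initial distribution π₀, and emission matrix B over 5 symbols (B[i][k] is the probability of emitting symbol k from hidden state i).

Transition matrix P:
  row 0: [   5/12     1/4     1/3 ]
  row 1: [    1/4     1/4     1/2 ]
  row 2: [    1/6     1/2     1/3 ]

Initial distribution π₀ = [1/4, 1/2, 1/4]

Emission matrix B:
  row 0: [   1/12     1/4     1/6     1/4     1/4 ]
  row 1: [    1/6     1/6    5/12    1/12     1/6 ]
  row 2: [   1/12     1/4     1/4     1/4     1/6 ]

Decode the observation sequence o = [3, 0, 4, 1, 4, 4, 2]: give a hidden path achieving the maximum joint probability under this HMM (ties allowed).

t=0: δ = [6.250e-02, 4.167e-02, 6.250e-02]  (obs o_0=3)
t=1: δ = [2.170e-03, 5.208e-03, 1.736e-03]  ψ = [0, 2, 0]  (obs o_1=0)
t=2: δ = [3.255e-04, 2.170e-04, 4.340e-04]  ψ = [1, 1, 1]  (obs o_2=4)
t=3: δ = [3.391e-05, 3.617e-05, 3.617e-05]  ψ = [0, 2, 2]  (obs o_3=1)
t=4: δ = [3.532e-06, 3.014e-06, 3.014e-06]  ψ = [0, 2, 1]  (obs o_4=4)
t=5: δ = [3.679e-07, 2.512e-07, 2.512e-07]  ψ = [0, 2, 1]  (obs o_5=4)
t=6: δ = [2.555e-08, 5.233e-08, 3.140e-08]  ψ = [0, 2, 1]  (obs o_6=2)
backtrack: best end state = 1; path = [2, 1, 2, 2, 1, 2, 1]

path = [2, 1, 2, 2, 1, 2, 1]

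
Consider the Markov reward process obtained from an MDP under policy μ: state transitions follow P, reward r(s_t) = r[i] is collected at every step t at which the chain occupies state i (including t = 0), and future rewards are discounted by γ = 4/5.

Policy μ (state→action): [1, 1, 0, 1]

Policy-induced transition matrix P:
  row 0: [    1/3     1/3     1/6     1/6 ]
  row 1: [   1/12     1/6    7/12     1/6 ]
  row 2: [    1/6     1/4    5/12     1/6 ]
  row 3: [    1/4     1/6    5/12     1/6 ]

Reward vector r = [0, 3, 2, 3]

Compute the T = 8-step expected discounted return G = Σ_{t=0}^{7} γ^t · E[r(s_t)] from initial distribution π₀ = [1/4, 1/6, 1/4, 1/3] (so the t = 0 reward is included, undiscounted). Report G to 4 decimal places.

t=0: π = [0.2500, 0.1667, 0.2500, 0.3333], E[r] = 2.0000, γ^t·E[r] = 2.000000, running G = 2.000000
t=1: π = [0.2222, 0.2292, 0.3819, 0.1667], E[r] = 1.9514, γ^t·E[r] = 1.561111, running G = 3.561111
t=2: π = [0.1985, 0.2355, 0.3993, 0.1667], E[r] = 2.0052, γ^t·E[r] = 1.283333, running G = 4.844444
t=3: π = [0.1940, 0.2330, 0.4063, 0.1667], E[r] = 2.0117, γ^t·E[r] = 1.029975, running G = 5.874420
t=4: π = [0.1935, 0.2329, 0.4070, 0.1667], E[r] = 2.0126, γ^t·E[r] = 0.824354, running G = 6.698774
t=5: π = [0.1934, 0.2328, 0.4071, 0.1667], E[r] = 2.0127, γ^t·E[r] = 0.659523, running G = 7.358296
t=6: π = [0.1934, 0.2328, 0.4071, 0.1667], E[r] = 2.0127, γ^t·E[r] = 0.527622, running G = 7.885919
t=7: π = [0.1934, 0.2328, 0.4071, 0.1667], E[r] = 2.0127, γ^t·E[r] = 0.422098, running G = 8.308017

G = 8.3080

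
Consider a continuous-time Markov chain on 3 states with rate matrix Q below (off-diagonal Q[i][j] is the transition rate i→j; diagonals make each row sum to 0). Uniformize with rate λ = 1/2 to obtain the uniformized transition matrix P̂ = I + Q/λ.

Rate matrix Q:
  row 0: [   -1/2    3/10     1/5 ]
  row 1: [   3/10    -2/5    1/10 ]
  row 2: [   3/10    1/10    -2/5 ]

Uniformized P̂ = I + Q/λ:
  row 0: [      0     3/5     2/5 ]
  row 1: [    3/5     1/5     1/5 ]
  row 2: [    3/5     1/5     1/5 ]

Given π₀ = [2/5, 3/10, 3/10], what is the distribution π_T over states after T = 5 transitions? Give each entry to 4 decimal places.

t=0: π = [0.4000, 0.3000, 0.3000]
t=1: π = [0.3600, 0.3600, 0.2800]
t=2: π = [0.3840, 0.3440, 0.2720]
t=3: π = [0.3696, 0.3536, 0.2768]
t=4: π = [0.3782, 0.3478, 0.2739]
t=5: π = [0.3731, 0.3513, 0.2756]

π = [0.3731, 0.3513, 0.2756]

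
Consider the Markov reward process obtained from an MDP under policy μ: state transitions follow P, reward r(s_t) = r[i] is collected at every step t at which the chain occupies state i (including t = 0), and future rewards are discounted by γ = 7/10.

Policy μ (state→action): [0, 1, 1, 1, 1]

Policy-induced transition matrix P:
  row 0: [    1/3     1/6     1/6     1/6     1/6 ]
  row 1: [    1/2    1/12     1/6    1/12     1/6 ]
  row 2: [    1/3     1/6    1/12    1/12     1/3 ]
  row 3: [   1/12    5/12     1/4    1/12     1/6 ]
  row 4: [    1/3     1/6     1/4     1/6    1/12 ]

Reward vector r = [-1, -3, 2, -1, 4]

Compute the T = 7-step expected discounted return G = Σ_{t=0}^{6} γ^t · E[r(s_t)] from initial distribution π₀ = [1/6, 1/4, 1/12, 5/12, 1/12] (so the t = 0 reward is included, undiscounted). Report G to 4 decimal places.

t=0: π = [0.1667, 0.2500, 0.0833, 0.4167, 0.0833], E[r] = -0.8333, γ^t·E[r] = -0.833333, running G = -0.833333
t=1: π = [0.2708, 0.2500, 0.2014, 0.1042, 0.1736], E[r] = -0.0278, γ^t·E[r] = -0.019444, running G = -0.852778
t=2: π = [0.3490, 0.1719, 0.1730, 0.1204, 0.1858], E[r] = 0.1042, γ^t·E[r] = 0.051042, running G = -0.801736
t=3: π = [0.3319, 0.1824, 0.1778, 0.1279, 0.1800], E[r] = 0.0685, γ^t·E[r] = 0.023505, running G = -0.778231
t=4: π = [0.3318, 0.1834, 0.1775, 0.1260, 0.1813], E[r] = 0.0721, γ^t·E[r] = 0.017316, running G = -0.760915
t=5: π = [0.3324, 0.1829, 0.1775, 0.1261, 0.1811], E[r] = 0.0724, γ^t·E[r] = 0.012170, running G = -0.748745
t=6: π = [0.3323, 0.1829, 0.1775, 0.1261, 0.1812], E[r] = 0.0723, γ^t·E[r] = 0.008506, running G = -0.740239

G = -0.7402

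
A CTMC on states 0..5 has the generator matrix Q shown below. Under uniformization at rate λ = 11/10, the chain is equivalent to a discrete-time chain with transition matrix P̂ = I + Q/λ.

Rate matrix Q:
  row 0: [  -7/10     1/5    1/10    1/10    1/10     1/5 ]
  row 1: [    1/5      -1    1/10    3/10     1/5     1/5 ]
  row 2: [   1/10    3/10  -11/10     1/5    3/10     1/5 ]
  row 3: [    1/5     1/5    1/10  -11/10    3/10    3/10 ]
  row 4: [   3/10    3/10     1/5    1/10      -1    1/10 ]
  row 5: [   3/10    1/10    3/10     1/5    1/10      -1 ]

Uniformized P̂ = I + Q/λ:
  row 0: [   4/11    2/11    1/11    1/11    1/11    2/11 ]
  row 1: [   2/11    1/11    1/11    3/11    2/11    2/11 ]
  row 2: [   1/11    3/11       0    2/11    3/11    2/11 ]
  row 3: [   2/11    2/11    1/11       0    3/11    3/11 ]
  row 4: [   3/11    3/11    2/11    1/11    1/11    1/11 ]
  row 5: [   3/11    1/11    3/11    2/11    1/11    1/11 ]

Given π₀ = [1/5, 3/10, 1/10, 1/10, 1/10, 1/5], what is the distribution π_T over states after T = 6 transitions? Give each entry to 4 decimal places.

π = [0.2440, 0.1761, 0.1237, 0.1367, 0.1543, 0.1652]

t=0: π = [0.2000, 0.3000, 0.1000, 0.1000, 0.1000, 0.2000]
t=1: π = [0.2364, 0.1545, 0.1273, 0.1636, 0.1545, 0.1636]
t=2: π = [0.2421, 0.1785, 0.1231, 0.1306, 0.1579, 0.1678]
t=3: π = [0.2443, 0.1759, 0.1246, 0.1379, 0.1533, 0.1641]
t=4: π = [0.2438, 0.1762, 0.1234, 0.1366, 0.1546, 0.1655]
t=5: π = [0.2440, 0.1760, 0.1238, 0.1368, 0.1542, 0.1651]
t=6: π = [0.2440, 0.1761, 0.1237, 0.1367, 0.1543, 0.1652]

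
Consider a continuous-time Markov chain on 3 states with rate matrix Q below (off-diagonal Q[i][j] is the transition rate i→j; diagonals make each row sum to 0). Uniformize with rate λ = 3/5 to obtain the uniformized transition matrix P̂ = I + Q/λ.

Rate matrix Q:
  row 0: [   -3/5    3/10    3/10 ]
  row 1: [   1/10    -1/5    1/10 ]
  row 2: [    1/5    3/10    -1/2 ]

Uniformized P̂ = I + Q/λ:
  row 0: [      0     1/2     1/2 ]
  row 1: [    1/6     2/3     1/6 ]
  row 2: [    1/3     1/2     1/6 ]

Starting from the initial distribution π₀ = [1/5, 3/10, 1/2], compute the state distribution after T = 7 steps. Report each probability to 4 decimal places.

t=0: π = [0.2000, 0.3000, 0.5000]
t=1: π = [0.2167, 0.5500, 0.2333]
t=2: π = [0.1694, 0.5917, 0.2389]
t=3: π = [0.1782, 0.5986, 0.2231]
t=4: π = [0.1742, 0.5998, 0.2261]
t=5: π = [0.1753, 0.6000, 0.2247]
t=6: π = [0.1749, 0.6000, 0.2251]
t=7: π = [0.1750, 0.6000, 0.2250]

π = [0.1750, 0.6000, 0.2250]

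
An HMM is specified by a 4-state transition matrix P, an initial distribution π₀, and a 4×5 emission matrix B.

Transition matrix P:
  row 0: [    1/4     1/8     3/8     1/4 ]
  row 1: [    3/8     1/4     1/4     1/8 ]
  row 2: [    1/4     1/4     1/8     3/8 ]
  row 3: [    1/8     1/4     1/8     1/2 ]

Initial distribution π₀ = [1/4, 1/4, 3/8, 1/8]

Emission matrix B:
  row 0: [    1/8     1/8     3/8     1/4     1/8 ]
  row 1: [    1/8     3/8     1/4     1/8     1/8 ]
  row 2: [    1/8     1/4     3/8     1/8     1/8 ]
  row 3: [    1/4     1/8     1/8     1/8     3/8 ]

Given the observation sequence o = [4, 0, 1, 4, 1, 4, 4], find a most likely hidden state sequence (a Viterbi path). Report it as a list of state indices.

path = [3, 3, 3, 3, 3, 3, 3]

t=0: δ = [3.125e-02, 3.125e-02, 4.688e-02, 4.688e-02]  (obs o_0=4)
t=1: δ = [1.465e-03, 1.465e-03, 1.465e-03, 5.859e-03]  ψ = [1, 2, 0, 3]  (obs o_1=0)
t=2: δ = [9.155e-05, 5.493e-04, 1.831e-04, 3.662e-04]  ψ = [3, 3, 3, 3]  (obs o_2=1)
t=3: δ = [2.575e-05, 1.717e-05, 1.717e-05, 6.866e-05]  ψ = [1, 1, 1, 3]  (obs o_3=4)
t=4: δ = [1.073e-06, 6.437e-06, 2.414e-06, 4.292e-06]  ψ = [3, 3, 0, 3]  (obs o_4=1)
t=5: δ = [3.017e-07, 2.012e-07, 2.012e-07, 8.047e-07]  ψ = [1, 1, 1, 3]  (obs o_5=4)
t=6: δ = [1.257e-08, 2.515e-08, 1.414e-08, 1.509e-07]  ψ = [3, 3, 0, 3]  (obs o_6=4)
backtrack: best end state = 3; path = [3, 3, 3, 3, 3, 3, 3]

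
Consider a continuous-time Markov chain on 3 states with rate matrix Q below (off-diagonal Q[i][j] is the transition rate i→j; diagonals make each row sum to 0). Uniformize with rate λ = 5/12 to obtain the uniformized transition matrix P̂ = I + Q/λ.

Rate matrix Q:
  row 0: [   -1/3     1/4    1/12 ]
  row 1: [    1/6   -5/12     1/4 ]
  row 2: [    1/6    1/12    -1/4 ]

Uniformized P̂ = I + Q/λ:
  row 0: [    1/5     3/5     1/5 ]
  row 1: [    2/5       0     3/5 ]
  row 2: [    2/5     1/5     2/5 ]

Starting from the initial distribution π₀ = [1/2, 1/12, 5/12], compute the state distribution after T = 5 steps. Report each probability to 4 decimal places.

t=0: π = [0.5000, 0.0833, 0.4167]
t=1: π = [0.3000, 0.3833, 0.3167]
t=2: π = [0.3400, 0.2433, 0.4167]
t=3: π = [0.3320, 0.2873, 0.3807]
t=4: π = [0.3336, 0.2753, 0.3911]
t=5: π = [0.3333, 0.2784, 0.3883]

π = [0.3333, 0.2784, 0.3883]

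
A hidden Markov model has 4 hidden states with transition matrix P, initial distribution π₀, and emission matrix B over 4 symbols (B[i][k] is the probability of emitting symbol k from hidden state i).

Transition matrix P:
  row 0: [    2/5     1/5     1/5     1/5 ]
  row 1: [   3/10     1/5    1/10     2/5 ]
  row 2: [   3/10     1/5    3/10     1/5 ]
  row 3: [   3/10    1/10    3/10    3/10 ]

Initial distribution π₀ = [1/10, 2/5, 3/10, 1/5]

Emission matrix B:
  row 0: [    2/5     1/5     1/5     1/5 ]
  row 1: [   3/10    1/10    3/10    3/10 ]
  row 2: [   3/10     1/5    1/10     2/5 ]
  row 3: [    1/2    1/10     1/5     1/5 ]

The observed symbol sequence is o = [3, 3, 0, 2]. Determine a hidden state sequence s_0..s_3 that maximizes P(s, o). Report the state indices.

path = [2, 2, 0, 0]

t=0: δ = [2.000e-02, 1.200e-01, 1.200e-01, 4.000e-02]  (obs o_0=3)
t=1: δ = [7.200e-03, 7.200e-03, 1.440e-02, 9.600e-03]  ψ = [1, 1, 2, 1]  (obs o_1=3)
t=2: δ = [1.728e-03, 8.640e-04, 1.296e-03, 1.440e-03]  ψ = [2, 2, 2, 1]  (obs o_2=0)
t=3: δ = [1.382e-04, 1.037e-04, 4.320e-05, 8.640e-05]  ψ = [0, 0, 3, 3]  (obs o_3=2)
backtrack: best end state = 0; path = [2, 2, 0, 0]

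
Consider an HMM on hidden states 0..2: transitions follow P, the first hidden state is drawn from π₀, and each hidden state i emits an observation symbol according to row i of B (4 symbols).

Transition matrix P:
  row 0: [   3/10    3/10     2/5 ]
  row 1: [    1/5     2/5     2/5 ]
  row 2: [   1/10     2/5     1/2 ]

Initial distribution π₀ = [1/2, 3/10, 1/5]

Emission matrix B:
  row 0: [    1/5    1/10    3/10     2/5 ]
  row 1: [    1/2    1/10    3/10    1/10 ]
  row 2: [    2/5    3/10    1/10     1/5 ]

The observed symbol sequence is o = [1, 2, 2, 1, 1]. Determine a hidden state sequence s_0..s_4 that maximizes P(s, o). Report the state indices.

path = [2, 1, 1, 2, 2]

t=0: δ = [5.000e-02, 3.000e-02, 6.000e-02]  (obs o_0=1)
t=1: δ = [4.500e-03, 7.200e-03, 3.000e-03]  ψ = [0, 2, 2]  (obs o_1=2)
t=2: δ = [4.320e-04, 8.640e-04, 2.880e-04]  ψ = [1, 1, 1]  (obs o_2=2)
t=3: δ = [1.728e-05, 3.456e-05, 1.037e-04]  ψ = [1, 1, 1]  (obs o_3=1)
t=4: δ = [1.037e-06, 4.147e-06, 1.555e-05]  ψ = [2, 2, 2]  (obs o_4=1)
backtrack: best end state = 2; path = [2, 1, 1, 2, 2]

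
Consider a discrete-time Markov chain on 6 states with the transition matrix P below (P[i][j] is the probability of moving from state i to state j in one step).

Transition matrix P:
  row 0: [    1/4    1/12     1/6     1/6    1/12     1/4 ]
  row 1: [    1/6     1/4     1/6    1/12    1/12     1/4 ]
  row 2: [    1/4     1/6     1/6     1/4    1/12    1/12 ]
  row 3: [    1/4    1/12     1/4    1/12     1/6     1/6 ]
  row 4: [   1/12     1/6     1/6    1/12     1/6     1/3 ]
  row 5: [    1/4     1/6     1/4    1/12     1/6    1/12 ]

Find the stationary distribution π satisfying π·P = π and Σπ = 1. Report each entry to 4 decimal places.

π = [0.2175, 0.1499, 0.1933, 0.1337, 0.1199, 0.1857]

Balance equations π_j = Σ_i π_i·P[i][j]:
  π_0 = 1/4·π_0 + 1/6·π_1 + 1/4·π_2 + 1/4·π_3 + 1/12·π_4 + 1/4·π_5
  π_1 = 1/12·π_0 + 1/4·π_1 + 1/6·π_2 + 1/12·π_3 + 1/6·π_4 + 1/6·π_5
  π_2 = 1/6·π_0 + 1/6·π_1 + 1/6·π_2 + 1/4·π_3 + 1/6·π_4 + 1/4·π_5
  π_3 = 1/6·π_0 + 1/12·π_1 + 1/4·π_2 + 1/12·π_3 + 1/12·π_4 + 1/12·π_5
  π_4 = 1/12·π_0 + 1/12·π_1 + 1/12·π_2 + 1/6·π_3 + 1/6·π_4 + 1/6·π_5
  normalize: π_0 + π_1 + π_2 + π_3 + π_4 + π_5 = 1
Solving the linear system gives exactly π = [52293/240407, 36035/240407, 46466/240407, 32136/240407, 28835/240407, 44642/240407].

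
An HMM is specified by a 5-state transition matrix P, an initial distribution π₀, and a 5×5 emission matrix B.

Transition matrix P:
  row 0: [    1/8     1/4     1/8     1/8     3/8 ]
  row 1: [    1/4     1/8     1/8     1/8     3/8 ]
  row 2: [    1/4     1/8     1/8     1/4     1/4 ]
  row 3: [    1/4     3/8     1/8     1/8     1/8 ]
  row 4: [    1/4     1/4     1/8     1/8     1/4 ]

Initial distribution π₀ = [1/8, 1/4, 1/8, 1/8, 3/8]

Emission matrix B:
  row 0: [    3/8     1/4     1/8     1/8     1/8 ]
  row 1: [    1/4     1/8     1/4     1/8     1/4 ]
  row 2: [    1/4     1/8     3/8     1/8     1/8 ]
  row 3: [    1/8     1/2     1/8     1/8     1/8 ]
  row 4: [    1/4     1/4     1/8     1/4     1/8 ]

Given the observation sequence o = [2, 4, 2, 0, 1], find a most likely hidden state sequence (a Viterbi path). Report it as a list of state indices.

t=0: δ = [1.562e-02, 6.250e-02, 4.688e-02, 1.562e-02, 4.688e-02]  (obs o_0=2)
t=1: δ = [1.953e-03, 2.930e-03, 9.766e-04, 1.465e-03, 2.930e-03]  ψ = [1, 4, 1, 2, 1]  (obs o_1=4)
t=2: δ = [9.155e-05, 1.831e-04, 1.373e-04, 4.578e-05, 1.373e-04]  ψ = [1, 4, 1, 1, 1]  (obs o_2=2)
t=3: δ = [1.717e-05, 8.583e-06, 5.722e-06, 4.292e-06, 1.717e-05]  ψ = [1, 4, 1, 2, 1]  (obs o_3=0)
t=4: δ = [1.073e-06, 5.364e-07, 2.682e-07, 1.073e-06, 1.609e-06]  ψ = [4, 0, 0, 0, 0]  (obs o_4=1)
backtrack: best end state = 4; path = [1, 4, 1, 0, 4]

path = [1, 4, 1, 0, 4]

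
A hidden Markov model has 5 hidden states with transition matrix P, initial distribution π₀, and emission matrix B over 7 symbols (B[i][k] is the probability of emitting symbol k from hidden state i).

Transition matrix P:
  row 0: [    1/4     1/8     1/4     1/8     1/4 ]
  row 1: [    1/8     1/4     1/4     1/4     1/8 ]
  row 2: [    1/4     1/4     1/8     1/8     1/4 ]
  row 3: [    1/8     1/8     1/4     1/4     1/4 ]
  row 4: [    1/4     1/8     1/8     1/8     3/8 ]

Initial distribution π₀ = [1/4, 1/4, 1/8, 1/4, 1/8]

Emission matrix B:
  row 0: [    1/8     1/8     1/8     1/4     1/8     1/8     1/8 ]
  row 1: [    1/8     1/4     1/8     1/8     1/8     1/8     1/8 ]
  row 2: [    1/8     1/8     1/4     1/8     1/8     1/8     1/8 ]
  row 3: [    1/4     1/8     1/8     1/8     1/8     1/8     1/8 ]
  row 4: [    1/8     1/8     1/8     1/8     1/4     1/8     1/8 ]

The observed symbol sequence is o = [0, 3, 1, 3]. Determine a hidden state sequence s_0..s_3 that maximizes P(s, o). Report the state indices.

path = [3, 4, 4, 0]

t=0: δ = [3.125e-02, 3.125e-02, 1.562e-02, 6.250e-02, 1.562e-02]  (obs o_0=0)
t=1: δ = [1.953e-03, 9.766e-04, 1.953e-03, 1.953e-03, 1.953e-03]  ψ = [0, 1, 3, 3, 3]  (obs o_1=3)
t=2: δ = [6.104e-05, 1.221e-04, 6.104e-05, 6.104e-05, 9.155e-05]  ψ = [0, 2, 0, 3, 4]  (obs o_2=1)
t=3: δ = [5.722e-06, 3.815e-06, 3.815e-06, 3.815e-06, 4.292e-06]  ψ = [4, 1, 1, 1, 4]  (obs o_3=3)
backtrack: best end state = 0; path = [3, 4, 4, 0]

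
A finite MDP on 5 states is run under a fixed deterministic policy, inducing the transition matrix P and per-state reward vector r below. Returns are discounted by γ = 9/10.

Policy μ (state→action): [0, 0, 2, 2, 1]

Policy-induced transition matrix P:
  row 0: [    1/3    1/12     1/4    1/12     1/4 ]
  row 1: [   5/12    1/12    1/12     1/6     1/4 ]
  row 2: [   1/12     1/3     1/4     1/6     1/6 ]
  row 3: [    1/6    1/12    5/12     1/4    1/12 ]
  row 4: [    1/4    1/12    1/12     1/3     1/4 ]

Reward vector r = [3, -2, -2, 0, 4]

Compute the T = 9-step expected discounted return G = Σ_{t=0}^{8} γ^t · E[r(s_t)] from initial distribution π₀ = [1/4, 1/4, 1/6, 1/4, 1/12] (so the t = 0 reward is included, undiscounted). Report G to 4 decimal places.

G = 4.3095

t=0: π = [0.2500, 0.2500, 0.1667, 0.2500, 0.0833], E[r] = 0.2500, γ^t·E[r] = 0.250000, running G = 0.250000
t=1: π = [0.2639, 0.1250, 0.2361, 0.1806, 0.1944], E[r] = 0.8472, γ^t·E[r] = 0.762500, running G = 1.012500
t=2: π = [0.2384, 0.1424, 0.2269, 0.1921, 0.2002], E[r] = 0.7778, γ^t·E[r] = 0.630000, running G = 1.642500
t=3: π = [0.2398, 0.1400, 0.2249, 0.1962, 0.1991], E[r] = 0.7857, γ^t·E[r] = 0.572766, running G = 2.215266
t=4: π = [0.2395, 0.1396, 0.2262, 0.1962, 0.1986], E[r] = 0.7812, γ^t·E[r] = 0.512557, running G = 2.727823
t=5: π = [0.2392, 0.1399, 0.2263, 0.1962, 0.1984], E[r] = 0.7789, γ^t·E[r] = 0.459909, running G = 3.187732
t=6: π = [0.2392, 0.1399, 0.2263, 0.1962, 0.1984], E[r] = 0.7789, γ^t·E[r] = 0.413913, running G = 3.601645
t=7: π = [0.2392, 0.1399, 0.2263, 0.1962, 0.1984], E[r] = 0.7789, γ^t·E[r] = 0.372565, running G = 3.974210
t=8: π = [0.2392, 0.1399, 0.2263, 0.1962, 0.1984], E[r] = 0.7789, γ^t·E[r] = 0.335310, running G = 4.309520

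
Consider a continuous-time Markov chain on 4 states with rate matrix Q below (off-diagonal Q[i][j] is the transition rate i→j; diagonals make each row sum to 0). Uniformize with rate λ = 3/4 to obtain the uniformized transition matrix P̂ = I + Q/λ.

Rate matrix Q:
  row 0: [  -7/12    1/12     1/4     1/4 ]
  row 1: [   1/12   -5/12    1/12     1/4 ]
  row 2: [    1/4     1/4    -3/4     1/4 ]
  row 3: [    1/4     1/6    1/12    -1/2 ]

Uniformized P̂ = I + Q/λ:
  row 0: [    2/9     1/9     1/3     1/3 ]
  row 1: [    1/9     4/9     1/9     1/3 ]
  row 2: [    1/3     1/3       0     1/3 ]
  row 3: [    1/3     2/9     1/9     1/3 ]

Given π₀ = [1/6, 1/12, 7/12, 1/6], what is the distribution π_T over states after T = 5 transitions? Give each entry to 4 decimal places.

t=0: π = [0.1667, 0.0833, 0.5833, 0.1667]
t=1: π = [0.2963, 0.2870, 0.0833, 0.3333]
t=2: π = [0.2366, 0.2623, 0.1677, 0.3333]
t=3: π = [0.2487, 0.2729, 0.1451, 0.3333]
t=4: π = [0.2451, 0.2713, 0.1503, 0.3333]
t=5: π = [0.2458, 0.2720, 0.1489, 0.3333]

π = [0.2458, 0.2720, 0.1489, 0.3333]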